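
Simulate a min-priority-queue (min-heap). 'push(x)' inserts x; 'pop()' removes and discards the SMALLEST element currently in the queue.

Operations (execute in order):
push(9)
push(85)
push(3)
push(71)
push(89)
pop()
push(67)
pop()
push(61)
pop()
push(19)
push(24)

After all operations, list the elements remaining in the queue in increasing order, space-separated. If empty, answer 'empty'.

Answer: 19 24 67 71 85 89

Derivation:
push(9): heap contents = [9]
push(85): heap contents = [9, 85]
push(3): heap contents = [3, 9, 85]
push(71): heap contents = [3, 9, 71, 85]
push(89): heap contents = [3, 9, 71, 85, 89]
pop() → 3: heap contents = [9, 71, 85, 89]
push(67): heap contents = [9, 67, 71, 85, 89]
pop() → 9: heap contents = [67, 71, 85, 89]
push(61): heap contents = [61, 67, 71, 85, 89]
pop() → 61: heap contents = [67, 71, 85, 89]
push(19): heap contents = [19, 67, 71, 85, 89]
push(24): heap contents = [19, 24, 67, 71, 85, 89]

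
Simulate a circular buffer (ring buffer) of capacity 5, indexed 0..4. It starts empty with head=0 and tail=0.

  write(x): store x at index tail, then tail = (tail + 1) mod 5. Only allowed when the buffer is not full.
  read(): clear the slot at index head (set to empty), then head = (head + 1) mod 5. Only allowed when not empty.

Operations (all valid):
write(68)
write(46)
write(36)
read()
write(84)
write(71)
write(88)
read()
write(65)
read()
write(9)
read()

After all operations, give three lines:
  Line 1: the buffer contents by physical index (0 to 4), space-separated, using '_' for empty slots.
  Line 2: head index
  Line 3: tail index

write(68): buf=[68 _ _ _ _], head=0, tail=1, size=1
write(46): buf=[68 46 _ _ _], head=0, tail=2, size=2
write(36): buf=[68 46 36 _ _], head=0, tail=3, size=3
read(): buf=[_ 46 36 _ _], head=1, tail=3, size=2
write(84): buf=[_ 46 36 84 _], head=1, tail=4, size=3
write(71): buf=[_ 46 36 84 71], head=1, tail=0, size=4
write(88): buf=[88 46 36 84 71], head=1, tail=1, size=5
read(): buf=[88 _ 36 84 71], head=2, tail=1, size=4
write(65): buf=[88 65 36 84 71], head=2, tail=2, size=5
read(): buf=[88 65 _ 84 71], head=3, tail=2, size=4
write(9): buf=[88 65 9 84 71], head=3, tail=3, size=5
read(): buf=[88 65 9 _ 71], head=4, tail=3, size=4

Answer: 88 65 9 _ 71
4
3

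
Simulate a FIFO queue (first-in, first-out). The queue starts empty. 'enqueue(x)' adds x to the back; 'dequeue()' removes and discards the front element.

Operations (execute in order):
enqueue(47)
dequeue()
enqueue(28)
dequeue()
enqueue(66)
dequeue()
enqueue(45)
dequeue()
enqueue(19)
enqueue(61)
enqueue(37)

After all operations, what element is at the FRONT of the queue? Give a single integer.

Answer: 19

Derivation:
enqueue(47): queue = [47]
dequeue(): queue = []
enqueue(28): queue = [28]
dequeue(): queue = []
enqueue(66): queue = [66]
dequeue(): queue = []
enqueue(45): queue = [45]
dequeue(): queue = []
enqueue(19): queue = [19]
enqueue(61): queue = [19, 61]
enqueue(37): queue = [19, 61, 37]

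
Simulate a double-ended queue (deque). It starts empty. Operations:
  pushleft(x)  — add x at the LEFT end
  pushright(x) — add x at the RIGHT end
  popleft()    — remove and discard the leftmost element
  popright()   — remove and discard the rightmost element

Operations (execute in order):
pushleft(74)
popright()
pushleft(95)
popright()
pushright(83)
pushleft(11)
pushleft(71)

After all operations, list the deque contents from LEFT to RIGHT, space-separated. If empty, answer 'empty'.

pushleft(74): [74]
popright(): []
pushleft(95): [95]
popright(): []
pushright(83): [83]
pushleft(11): [11, 83]
pushleft(71): [71, 11, 83]

Answer: 71 11 83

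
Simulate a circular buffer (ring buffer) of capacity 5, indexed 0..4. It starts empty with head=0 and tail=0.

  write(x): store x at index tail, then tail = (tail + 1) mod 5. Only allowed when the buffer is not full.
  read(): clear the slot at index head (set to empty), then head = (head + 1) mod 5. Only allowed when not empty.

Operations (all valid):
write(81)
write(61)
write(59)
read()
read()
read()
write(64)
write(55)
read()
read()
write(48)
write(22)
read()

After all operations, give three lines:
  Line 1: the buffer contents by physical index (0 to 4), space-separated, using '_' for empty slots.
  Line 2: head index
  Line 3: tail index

write(81): buf=[81 _ _ _ _], head=0, tail=1, size=1
write(61): buf=[81 61 _ _ _], head=0, tail=2, size=2
write(59): buf=[81 61 59 _ _], head=0, tail=3, size=3
read(): buf=[_ 61 59 _ _], head=1, tail=3, size=2
read(): buf=[_ _ 59 _ _], head=2, tail=3, size=1
read(): buf=[_ _ _ _ _], head=3, tail=3, size=0
write(64): buf=[_ _ _ 64 _], head=3, tail=4, size=1
write(55): buf=[_ _ _ 64 55], head=3, tail=0, size=2
read(): buf=[_ _ _ _ 55], head=4, tail=0, size=1
read(): buf=[_ _ _ _ _], head=0, tail=0, size=0
write(48): buf=[48 _ _ _ _], head=0, tail=1, size=1
write(22): buf=[48 22 _ _ _], head=0, tail=2, size=2
read(): buf=[_ 22 _ _ _], head=1, tail=2, size=1

Answer: _ 22 _ _ _
1
2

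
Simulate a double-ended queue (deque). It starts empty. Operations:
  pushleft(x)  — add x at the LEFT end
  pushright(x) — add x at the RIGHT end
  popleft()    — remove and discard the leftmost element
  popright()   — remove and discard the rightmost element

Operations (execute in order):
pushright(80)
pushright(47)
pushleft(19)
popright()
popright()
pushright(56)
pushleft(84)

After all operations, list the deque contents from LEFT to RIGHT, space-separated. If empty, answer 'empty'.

Answer: 84 19 56

Derivation:
pushright(80): [80]
pushright(47): [80, 47]
pushleft(19): [19, 80, 47]
popright(): [19, 80]
popright(): [19]
pushright(56): [19, 56]
pushleft(84): [84, 19, 56]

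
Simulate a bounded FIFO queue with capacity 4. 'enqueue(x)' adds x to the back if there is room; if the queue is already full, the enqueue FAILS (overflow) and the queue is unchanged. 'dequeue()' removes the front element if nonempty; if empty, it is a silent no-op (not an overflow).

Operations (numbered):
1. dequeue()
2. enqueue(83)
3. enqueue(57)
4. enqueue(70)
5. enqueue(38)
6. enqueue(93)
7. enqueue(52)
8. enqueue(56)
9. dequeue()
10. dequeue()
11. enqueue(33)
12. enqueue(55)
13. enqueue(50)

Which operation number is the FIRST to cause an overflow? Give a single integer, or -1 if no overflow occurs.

Answer: 6

Derivation:
1. dequeue(): empty, no-op, size=0
2. enqueue(83): size=1
3. enqueue(57): size=2
4. enqueue(70): size=3
5. enqueue(38): size=4
6. enqueue(93): size=4=cap → OVERFLOW (fail)
7. enqueue(52): size=4=cap → OVERFLOW (fail)
8. enqueue(56): size=4=cap → OVERFLOW (fail)
9. dequeue(): size=3
10. dequeue(): size=2
11. enqueue(33): size=3
12. enqueue(55): size=4
13. enqueue(50): size=4=cap → OVERFLOW (fail)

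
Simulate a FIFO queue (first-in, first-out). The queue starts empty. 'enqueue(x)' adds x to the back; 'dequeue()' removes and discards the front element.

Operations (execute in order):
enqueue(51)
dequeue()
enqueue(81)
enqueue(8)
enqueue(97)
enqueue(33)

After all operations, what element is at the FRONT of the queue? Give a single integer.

Answer: 81

Derivation:
enqueue(51): queue = [51]
dequeue(): queue = []
enqueue(81): queue = [81]
enqueue(8): queue = [81, 8]
enqueue(97): queue = [81, 8, 97]
enqueue(33): queue = [81, 8, 97, 33]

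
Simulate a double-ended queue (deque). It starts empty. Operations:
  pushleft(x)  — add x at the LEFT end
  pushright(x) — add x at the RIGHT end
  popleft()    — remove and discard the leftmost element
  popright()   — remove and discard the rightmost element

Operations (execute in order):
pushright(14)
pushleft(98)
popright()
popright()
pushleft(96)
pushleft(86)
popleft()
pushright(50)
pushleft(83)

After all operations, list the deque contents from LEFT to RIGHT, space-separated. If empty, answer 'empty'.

Answer: 83 96 50

Derivation:
pushright(14): [14]
pushleft(98): [98, 14]
popright(): [98]
popright(): []
pushleft(96): [96]
pushleft(86): [86, 96]
popleft(): [96]
pushright(50): [96, 50]
pushleft(83): [83, 96, 50]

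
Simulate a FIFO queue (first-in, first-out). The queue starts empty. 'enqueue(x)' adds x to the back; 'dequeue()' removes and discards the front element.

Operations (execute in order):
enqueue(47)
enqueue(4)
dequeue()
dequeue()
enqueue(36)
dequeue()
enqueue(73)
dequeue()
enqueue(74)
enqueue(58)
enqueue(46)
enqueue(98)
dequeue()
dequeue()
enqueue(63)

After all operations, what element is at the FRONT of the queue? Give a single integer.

Answer: 46

Derivation:
enqueue(47): queue = [47]
enqueue(4): queue = [47, 4]
dequeue(): queue = [4]
dequeue(): queue = []
enqueue(36): queue = [36]
dequeue(): queue = []
enqueue(73): queue = [73]
dequeue(): queue = []
enqueue(74): queue = [74]
enqueue(58): queue = [74, 58]
enqueue(46): queue = [74, 58, 46]
enqueue(98): queue = [74, 58, 46, 98]
dequeue(): queue = [58, 46, 98]
dequeue(): queue = [46, 98]
enqueue(63): queue = [46, 98, 63]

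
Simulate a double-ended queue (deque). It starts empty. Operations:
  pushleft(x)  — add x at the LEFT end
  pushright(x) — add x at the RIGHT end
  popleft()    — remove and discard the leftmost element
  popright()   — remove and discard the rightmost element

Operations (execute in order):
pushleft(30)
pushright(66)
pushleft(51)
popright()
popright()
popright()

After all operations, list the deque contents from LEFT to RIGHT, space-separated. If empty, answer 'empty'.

pushleft(30): [30]
pushright(66): [30, 66]
pushleft(51): [51, 30, 66]
popright(): [51, 30]
popright(): [51]
popright(): []

Answer: empty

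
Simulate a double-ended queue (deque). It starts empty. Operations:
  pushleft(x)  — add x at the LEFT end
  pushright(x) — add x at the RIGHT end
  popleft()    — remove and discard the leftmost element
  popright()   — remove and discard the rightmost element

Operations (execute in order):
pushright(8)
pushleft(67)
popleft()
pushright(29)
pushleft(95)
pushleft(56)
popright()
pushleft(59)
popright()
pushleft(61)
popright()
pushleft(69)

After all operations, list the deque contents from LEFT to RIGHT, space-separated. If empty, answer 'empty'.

Answer: 69 61 59 56

Derivation:
pushright(8): [8]
pushleft(67): [67, 8]
popleft(): [8]
pushright(29): [8, 29]
pushleft(95): [95, 8, 29]
pushleft(56): [56, 95, 8, 29]
popright(): [56, 95, 8]
pushleft(59): [59, 56, 95, 8]
popright(): [59, 56, 95]
pushleft(61): [61, 59, 56, 95]
popright(): [61, 59, 56]
pushleft(69): [69, 61, 59, 56]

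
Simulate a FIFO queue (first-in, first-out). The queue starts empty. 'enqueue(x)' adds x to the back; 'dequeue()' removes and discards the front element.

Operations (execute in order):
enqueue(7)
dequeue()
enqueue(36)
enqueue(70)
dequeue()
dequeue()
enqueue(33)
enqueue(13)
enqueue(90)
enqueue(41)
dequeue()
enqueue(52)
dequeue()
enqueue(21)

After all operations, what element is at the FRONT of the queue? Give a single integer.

enqueue(7): queue = [7]
dequeue(): queue = []
enqueue(36): queue = [36]
enqueue(70): queue = [36, 70]
dequeue(): queue = [70]
dequeue(): queue = []
enqueue(33): queue = [33]
enqueue(13): queue = [33, 13]
enqueue(90): queue = [33, 13, 90]
enqueue(41): queue = [33, 13, 90, 41]
dequeue(): queue = [13, 90, 41]
enqueue(52): queue = [13, 90, 41, 52]
dequeue(): queue = [90, 41, 52]
enqueue(21): queue = [90, 41, 52, 21]

Answer: 90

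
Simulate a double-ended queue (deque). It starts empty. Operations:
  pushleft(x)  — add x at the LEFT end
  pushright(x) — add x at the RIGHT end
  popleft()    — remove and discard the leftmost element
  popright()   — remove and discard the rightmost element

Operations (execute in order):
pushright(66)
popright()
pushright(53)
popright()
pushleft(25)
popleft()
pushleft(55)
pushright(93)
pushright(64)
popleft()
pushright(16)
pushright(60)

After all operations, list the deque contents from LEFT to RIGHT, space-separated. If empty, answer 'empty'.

pushright(66): [66]
popright(): []
pushright(53): [53]
popright(): []
pushleft(25): [25]
popleft(): []
pushleft(55): [55]
pushright(93): [55, 93]
pushright(64): [55, 93, 64]
popleft(): [93, 64]
pushright(16): [93, 64, 16]
pushright(60): [93, 64, 16, 60]

Answer: 93 64 16 60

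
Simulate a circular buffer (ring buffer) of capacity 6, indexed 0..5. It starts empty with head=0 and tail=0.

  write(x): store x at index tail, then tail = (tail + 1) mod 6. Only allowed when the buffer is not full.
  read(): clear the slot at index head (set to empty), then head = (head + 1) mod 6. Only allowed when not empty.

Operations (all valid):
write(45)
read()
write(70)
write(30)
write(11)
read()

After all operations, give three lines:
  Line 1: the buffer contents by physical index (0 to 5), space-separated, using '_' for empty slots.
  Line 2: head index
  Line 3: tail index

Answer: _ _ 30 11 _ _
2
4

Derivation:
write(45): buf=[45 _ _ _ _ _], head=0, tail=1, size=1
read(): buf=[_ _ _ _ _ _], head=1, tail=1, size=0
write(70): buf=[_ 70 _ _ _ _], head=1, tail=2, size=1
write(30): buf=[_ 70 30 _ _ _], head=1, tail=3, size=2
write(11): buf=[_ 70 30 11 _ _], head=1, tail=4, size=3
read(): buf=[_ _ 30 11 _ _], head=2, tail=4, size=2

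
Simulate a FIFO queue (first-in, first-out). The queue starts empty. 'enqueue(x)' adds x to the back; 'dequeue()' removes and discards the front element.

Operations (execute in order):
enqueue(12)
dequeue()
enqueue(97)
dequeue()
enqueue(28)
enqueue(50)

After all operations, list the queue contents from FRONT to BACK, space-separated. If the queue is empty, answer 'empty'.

Answer: 28 50

Derivation:
enqueue(12): [12]
dequeue(): []
enqueue(97): [97]
dequeue(): []
enqueue(28): [28]
enqueue(50): [28, 50]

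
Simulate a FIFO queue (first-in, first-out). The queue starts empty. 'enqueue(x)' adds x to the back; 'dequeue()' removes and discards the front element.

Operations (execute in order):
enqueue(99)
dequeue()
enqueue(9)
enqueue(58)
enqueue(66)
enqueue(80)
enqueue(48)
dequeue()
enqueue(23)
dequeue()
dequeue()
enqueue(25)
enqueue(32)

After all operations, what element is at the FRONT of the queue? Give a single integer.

enqueue(99): queue = [99]
dequeue(): queue = []
enqueue(9): queue = [9]
enqueue(58): queue = [9, 58]
enqueue(66): queue = [9, 58, 66]
enqueue(80): queue = [9, 58, 66, 80]
enqueue(48): queue = [9, 58, 66, 80, 48]
dequeue(): queue = [58, 66, 80, 48]
enqueue(23): queue = [58, 66, 80, 48, 23]
dequeue(): queue = [66, 80, 48, 23]
dequeue(): queue = [80, 48, 23]
enqueue(25): queue = [80, 48, 23, 25]
enqueue(32): queue = [80, 48, 23, 25, 32]

Answer: 80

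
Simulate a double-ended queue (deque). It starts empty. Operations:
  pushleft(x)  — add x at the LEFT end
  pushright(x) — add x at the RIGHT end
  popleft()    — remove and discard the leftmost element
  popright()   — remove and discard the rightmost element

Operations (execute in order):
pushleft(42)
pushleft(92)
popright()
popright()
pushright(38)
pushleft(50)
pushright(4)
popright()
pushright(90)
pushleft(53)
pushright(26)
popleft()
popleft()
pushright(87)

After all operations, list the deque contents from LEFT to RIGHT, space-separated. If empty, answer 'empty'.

Answer: 38 90 26 87

Derivation:
pushleft(42): [42]
pushleft(92): [92, 42]
popright(): [92]
popright(): []
pushright(38): [38]
pushleft(50): [50, 38]
pushright(4): [50, 38, 4]
popright(): [50, 38]
pushright(90): [50, 38, 90]
pushleft(53): [53, 50, 38, 90]
pushright(26): [53, 50, 38, 90, 26]
popleft(): [50, 38, 90, 26]
popleft(): [38, 90, 26]
pushright(87): [38, 90, 26, 87]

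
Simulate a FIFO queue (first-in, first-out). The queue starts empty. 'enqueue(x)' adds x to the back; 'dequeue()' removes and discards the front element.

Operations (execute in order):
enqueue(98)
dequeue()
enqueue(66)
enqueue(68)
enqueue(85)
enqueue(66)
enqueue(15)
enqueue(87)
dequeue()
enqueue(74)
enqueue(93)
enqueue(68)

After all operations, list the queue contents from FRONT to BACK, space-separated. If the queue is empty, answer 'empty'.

Answer: 68 85 66 15 87 74 93 68

Derivation:
enqueue(98): [98]
dequeue(): []
enqueue(66): [66]
enqueue(68): [66, 68]
enqueue(85): [66, 68, 85]
enqueue(66): [66, 68, 85, 66]
enqueue(15): [66, 68, 85, 66, 15]
enqueue(87): [66, 68, 85, 66, 15, 87]
dequeue(): [68, 85, 66, 15, 87]
enqueue(74): [68, 85, 66, 15, 87, 74]
enqueue(93): [68, 85, 66, 15, 87, 74, 93]
enqueue(68): [68, 85, 66, 15, 87, 74, 93, 68]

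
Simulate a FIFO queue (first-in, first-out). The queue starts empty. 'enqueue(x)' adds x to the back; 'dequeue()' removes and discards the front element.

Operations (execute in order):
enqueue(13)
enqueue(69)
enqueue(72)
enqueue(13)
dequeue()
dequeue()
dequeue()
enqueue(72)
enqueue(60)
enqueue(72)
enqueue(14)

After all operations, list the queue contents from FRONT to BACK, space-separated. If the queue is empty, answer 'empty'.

Answer: 13 72 60 72 14

Derivation:
enqueue(13): [13]
enqueue(69): [13, 69]
enqueue(72): [13, 69, 72]
enqueue(13): [13, 69, 72, 13]
dequeue(): [69, 72, 13]
dequeue(): [72, 13]
dequeue(): [13]
enqueue(72): [13, 72]
enqueue(60): [13, 72, 60]
enqueue(72): [13, 72, 60, 72]
enqueue(14): [13, 72, 60, 72, 14]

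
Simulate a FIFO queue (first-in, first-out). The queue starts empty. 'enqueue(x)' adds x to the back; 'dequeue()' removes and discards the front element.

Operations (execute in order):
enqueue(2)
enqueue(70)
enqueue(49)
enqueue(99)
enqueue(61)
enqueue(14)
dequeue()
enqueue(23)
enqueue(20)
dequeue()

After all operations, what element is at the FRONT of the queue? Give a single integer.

enqueue(2): queue = [2]
enqueue(70): queue = [2, 70]
enqueue(49): queue = [2, 70, 49]
enqueue(99): queue = [2, 70, 49, 99]
enqueue(61): queue = [2, 70, 49, 99, 61]
enqueue(14): queue = [2, 70, 49, 99, 61, 14]
dequeue(): queue = [70, 49, 99, 61, 14]
enqueue(23): queue = [70, 49, 99, 61, 14, 23]
enqueue(20): queue = [70, 49, 99, 61, 14, 23, 20]
dequeue(): queue = [49, 99, 61, 14, 23, 20]

Answer: 49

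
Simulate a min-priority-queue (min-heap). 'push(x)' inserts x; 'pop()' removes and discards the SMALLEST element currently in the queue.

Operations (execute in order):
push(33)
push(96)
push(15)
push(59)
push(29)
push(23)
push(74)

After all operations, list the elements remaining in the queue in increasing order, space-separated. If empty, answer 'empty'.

push(33): heap contents = [33]
push(96): heap contents = [33, 96]
push(15): heap contents = [15, 33, 96]
push(59): heap contents = [15, 33, 59, 96]
push(29): heap contents = [15, 29, 33, 59, 96]
push(23): heap contents = [15, 23, 29, 33, 59, 96]
push(74): heap contents = [15, 23, 29, 33, 59, 74, 96]

Answer: 15 23 29 33 59 74 96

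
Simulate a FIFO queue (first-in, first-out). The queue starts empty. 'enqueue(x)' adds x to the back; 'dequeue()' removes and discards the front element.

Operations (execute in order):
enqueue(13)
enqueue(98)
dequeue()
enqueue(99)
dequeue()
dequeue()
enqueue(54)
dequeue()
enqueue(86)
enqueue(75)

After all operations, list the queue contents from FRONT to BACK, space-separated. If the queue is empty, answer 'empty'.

enqueue(13): [13]
enqueue(98): [13, 98]
dequeue(): [98]
enqueue(99): [98, 99]
dequeue(): [99]
dequeue(): []
enqueue(54): [54]
dequeue(): []
enqueue(86): [86]
enqueue(75): [86, 75]

Answer: 86 75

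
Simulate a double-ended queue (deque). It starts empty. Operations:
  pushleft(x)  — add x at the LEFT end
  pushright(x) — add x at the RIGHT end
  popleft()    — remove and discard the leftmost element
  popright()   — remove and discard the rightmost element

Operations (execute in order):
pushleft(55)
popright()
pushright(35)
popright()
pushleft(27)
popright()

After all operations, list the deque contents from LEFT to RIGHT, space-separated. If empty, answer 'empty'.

Answer: empty

Derivation:
pushleft(55): [55]
popright(): []
pushright(35): [35]
popright(): []
pushleft(27): [27]
popright(): []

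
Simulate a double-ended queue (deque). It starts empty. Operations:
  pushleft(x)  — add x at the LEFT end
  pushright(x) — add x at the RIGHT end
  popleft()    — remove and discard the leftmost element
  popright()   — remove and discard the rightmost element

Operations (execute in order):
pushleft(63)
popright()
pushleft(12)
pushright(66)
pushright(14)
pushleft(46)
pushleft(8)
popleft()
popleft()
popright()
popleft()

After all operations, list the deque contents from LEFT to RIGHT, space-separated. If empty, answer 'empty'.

Answer: 66

Derivation:
pushleft(63): [63]
popright(): []
pushleft(12): [12]
pushright(66): [12, 66]
pushright(14): [12, 66, 14]
pushleft(46): [46, 12, 66, 14]
pushleft(8): [8, 46, 12, 66, 14]
popleft(): [46, 12, 66, 14]
popleft(): [12, 66, 14]
popright(): [12, 66]
popleft(): [66]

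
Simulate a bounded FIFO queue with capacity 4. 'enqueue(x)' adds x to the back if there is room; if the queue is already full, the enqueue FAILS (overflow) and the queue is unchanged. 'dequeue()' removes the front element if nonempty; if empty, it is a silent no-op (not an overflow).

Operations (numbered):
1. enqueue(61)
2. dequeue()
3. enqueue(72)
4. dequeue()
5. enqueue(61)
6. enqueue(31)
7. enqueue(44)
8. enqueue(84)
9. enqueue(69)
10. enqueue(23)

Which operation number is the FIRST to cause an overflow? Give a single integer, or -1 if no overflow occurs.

Answer: 9

Derivation:
1. enqueue(61): size=1
2. dequeue(): size=0
3. enqueue(72): size=1
4. dequeue(): size=0
5. enqueue(61): size=1
6. enqueue(31): size=2
7. enqueue(44): size=3
8. enqueue(84): size=4
9. enqueue(69): size=4=cap → OVERFLOW (fail)
10. enqueue(23): size=4=cap → OVERFLOW (fail)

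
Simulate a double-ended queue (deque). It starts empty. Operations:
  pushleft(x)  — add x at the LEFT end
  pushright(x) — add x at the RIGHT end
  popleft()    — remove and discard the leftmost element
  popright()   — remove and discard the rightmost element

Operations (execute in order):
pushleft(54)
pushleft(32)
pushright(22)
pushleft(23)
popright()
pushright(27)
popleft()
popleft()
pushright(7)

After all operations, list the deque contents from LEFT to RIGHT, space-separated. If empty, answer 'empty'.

Answer: 54 27 7

Derivation:
pushleft(54): [54]
pushleft(32): [32, 54]
pushright(22): [32, 54, 22]
pushleft(23): [23, 32, 54, 22]
popright(): [23, 32, 54]
pushright(27): [23, 32, 54, 27]
popleft(): [32, 54, 27]
popleft(): [54, 27]
pushright(7): [54, 27, 7]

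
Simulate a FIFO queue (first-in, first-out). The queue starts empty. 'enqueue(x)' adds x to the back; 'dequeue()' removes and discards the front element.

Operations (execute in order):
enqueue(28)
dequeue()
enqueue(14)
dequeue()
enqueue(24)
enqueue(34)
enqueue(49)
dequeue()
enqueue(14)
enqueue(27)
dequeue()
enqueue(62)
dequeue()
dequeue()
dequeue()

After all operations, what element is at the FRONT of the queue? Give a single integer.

Answer: 62

Derivation:
enqueue(28): queue = [28]
dequeue(): queue = []
enqueue(14): queue = [14]
dequeue(): queue = []
enqueue(24): queue = [24]
enqueue(34): queue = [24, 34]
enqueue(49): queue = [24, 34, 49]
dequeue(): queue = [34, 49]
enqueue(14): queue = [34, 49, 14]
enqueue(27): queue = [34, 49, 14, 27]
dequeue(): queue = [49, 14, 27]
enqueue(62): queue = [49, 14, 27, 62]
dequeue(): queue = [14, 27, 62]
dequeue(): queue = [27, 62]
dequeue(): queue = [62]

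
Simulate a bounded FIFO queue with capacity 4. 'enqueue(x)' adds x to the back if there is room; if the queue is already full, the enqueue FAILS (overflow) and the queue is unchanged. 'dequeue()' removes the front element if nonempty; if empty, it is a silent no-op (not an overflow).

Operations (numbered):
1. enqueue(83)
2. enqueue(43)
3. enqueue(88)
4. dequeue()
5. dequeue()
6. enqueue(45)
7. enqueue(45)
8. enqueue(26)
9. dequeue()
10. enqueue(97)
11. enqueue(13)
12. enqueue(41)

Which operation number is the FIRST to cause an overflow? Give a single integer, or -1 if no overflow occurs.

1. enqueue(83): size=1
2. enqueue(43): size=2
3. enqueue(88): size=3
4. dequeue(): size=2
5. dequeue(): size=1
6. enqueue(45): size=2
7. enqueue(45): size=3
8. enqueue(26): size=4
9. dequeue(): size=3
10. enqueue(97): size=4
11. enqueue(13): size=4=cap → OVERFLOW (fail)
12. enqueue(41): size=4=cap → OVERFLOW (fail)

Answer: 11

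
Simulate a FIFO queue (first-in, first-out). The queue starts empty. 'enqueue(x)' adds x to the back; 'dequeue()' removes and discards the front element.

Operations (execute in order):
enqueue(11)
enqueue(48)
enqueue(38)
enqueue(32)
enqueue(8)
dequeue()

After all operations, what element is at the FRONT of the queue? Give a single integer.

Answer: 48

Derivation:
enqueue(11): queue = [11]
enqueue(48): queue = [11, 48]
enqueue(38): queue = [11, 48, 38]
enqueue(32): queue = [11, 48, 38, 32]
enqueue(8): queue = [11, 48, 38, 32, 8]
dequeue(): queue = [48, 38, 32, 8]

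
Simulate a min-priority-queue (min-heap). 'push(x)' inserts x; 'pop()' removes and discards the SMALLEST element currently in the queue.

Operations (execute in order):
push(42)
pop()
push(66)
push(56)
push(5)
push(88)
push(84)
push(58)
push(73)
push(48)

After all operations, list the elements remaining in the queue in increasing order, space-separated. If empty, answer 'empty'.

push(42): heap contents = [42]
pop() → 42: heap contents = []
push(66): heap contents = [66]
push(56): heap contents = [56, 66]
push(5): heap contents = [5, 56, 66]
push(88): heap contents = [5, 56, 66, 88]
push(84): heap contents = [5, 56, 66, 84, 88]
push(58): heap contents = [5, 56, 58, 66, 84, 88]
push(73): heap contents = [5, 56, 58, 66, 73, 84, 88]
push(48): heap contents = [5, 48, 56, 58, 66, 73, 84, 88]

Answer: 5 48 56 58 66 73 84 88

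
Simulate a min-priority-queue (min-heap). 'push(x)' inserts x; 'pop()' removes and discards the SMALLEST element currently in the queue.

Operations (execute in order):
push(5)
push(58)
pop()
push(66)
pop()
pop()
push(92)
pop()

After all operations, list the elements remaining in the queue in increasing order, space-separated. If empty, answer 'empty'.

push(5): heap contents = [5]
push(58): heap contents = [5, 58]
pop() → 5: heap contents = [58]
push(66): heap contents = [58, 66]
pop() → 58: heap contents = [66]
pop() → 66: heap contents = []
push(92): heap contents = [92]
pop() → 92: heap contents = []

Answer: empty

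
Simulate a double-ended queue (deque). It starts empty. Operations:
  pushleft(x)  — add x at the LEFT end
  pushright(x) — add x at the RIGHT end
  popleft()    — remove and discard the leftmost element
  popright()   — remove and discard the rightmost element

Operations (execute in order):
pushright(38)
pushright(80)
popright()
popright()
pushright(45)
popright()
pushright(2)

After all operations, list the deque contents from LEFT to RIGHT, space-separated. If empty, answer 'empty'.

pushright(38): [38]
pushright(80): [38, 80]
popright(): [38]
popright(): []
pushright(45): [45]
popright(): []
pushright(2): [2]

Answer: 2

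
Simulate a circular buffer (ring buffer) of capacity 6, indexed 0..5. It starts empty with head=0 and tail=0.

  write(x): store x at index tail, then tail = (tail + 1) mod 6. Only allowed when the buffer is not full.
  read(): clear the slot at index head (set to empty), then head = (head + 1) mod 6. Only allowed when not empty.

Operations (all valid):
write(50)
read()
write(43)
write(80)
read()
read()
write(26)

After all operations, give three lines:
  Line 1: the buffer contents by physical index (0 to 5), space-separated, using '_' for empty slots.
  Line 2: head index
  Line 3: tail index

Answer: _ _ _ 26 _ _
3
4

Derivation:
write(50): buf=[50 _ _ _ _ _], head=0, tail=1, size=1
read(): buf=[_ _ _ _ _ _], head=1, tail=1, size=0
write(43): buf=[_ 43 _ _ _ _], head=1, tail=2, size=1
write(80): buf=[_ 43 80 _ _ _], head=1, tail=3, size=2
read(): buf=[_ _ 80 _ _ _], head=2, tail=3, size=1
read(): buf=[_ _ _ _ _ _], head=3, tail=3, size=0
write(26): buf=[_ _ _ 26 _ _], head=3, tail=4, size=1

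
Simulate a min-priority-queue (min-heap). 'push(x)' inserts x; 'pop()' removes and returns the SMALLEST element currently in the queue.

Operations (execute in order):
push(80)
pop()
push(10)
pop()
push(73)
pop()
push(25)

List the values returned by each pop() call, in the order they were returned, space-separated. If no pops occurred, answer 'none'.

Answer: 80 10 73

Derivation:
push(80): heap contents = [80]
pop() → 80: heap contents = []
push(10): heap contents = [10]
pop() → 10: heap contents = []
push(73): heap contents = [73]
pop() → 73: heap contents = []
push(25): heap contents = [25]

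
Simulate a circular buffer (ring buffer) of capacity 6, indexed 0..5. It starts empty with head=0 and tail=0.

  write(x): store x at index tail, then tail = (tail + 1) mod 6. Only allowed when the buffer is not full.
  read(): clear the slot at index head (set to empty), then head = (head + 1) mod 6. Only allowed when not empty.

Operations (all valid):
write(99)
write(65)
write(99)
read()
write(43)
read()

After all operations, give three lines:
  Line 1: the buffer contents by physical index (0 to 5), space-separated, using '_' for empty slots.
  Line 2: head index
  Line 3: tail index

Answer: _ _ 99 43 _ _
2
4

Derivation:
write(99): buf=[99 _ _ _ _ _], head=0, tail=1, size=1
write(65): buf=[99 65 _ _ _ _], head=0, tail=2, size=2
write(99): buf=[99 65 99 _ _ _], head=0, tail=3, size=3
read(): buf=[_ 65 99 _ _ _], head=1, tail=3, size=2
write(43): buf=[_ 65 99 43 _ _], head=1, tail=4, size=3
read(): buf=[_ _ 99 43 _ _], head=2, tail=4, size=2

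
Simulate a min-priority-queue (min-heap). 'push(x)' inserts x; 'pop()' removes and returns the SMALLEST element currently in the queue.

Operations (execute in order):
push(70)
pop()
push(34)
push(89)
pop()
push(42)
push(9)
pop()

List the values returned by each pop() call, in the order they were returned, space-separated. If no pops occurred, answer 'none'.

push(70): heap contents = [70]
pop() → 70: heap contents = []
push(34): heap contents = [34]
push(89): heap contents = [34, 89]
pop() → 34: heap contents = [89]
push(42): heap contents = [42, 89]
push(9): heap contents = [9, 42, 89]
pop() → 9: heap contents = [42, 89]

Answer: 70 34 9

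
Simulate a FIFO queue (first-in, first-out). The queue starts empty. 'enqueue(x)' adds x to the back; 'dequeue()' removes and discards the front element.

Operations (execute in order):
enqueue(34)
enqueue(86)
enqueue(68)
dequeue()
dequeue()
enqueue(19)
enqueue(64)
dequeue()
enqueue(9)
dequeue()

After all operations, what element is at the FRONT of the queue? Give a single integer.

enqueue(34): queue = [34]
enqueue(86): queue = [34, 86]
enqueue(68): queue = [34, 86, 68]
dequeue(): queue = [86, 68]
dequeue(): queue = [68]
enqueue(19): queue = [68, 19]
enqueue(64): queue = [68, 19, 64]
dequeue(): queue = [19, 64]
enqueue(9): queue = [19, 64, 9]
dequeue(): queue = [64, 9]

Answer: 64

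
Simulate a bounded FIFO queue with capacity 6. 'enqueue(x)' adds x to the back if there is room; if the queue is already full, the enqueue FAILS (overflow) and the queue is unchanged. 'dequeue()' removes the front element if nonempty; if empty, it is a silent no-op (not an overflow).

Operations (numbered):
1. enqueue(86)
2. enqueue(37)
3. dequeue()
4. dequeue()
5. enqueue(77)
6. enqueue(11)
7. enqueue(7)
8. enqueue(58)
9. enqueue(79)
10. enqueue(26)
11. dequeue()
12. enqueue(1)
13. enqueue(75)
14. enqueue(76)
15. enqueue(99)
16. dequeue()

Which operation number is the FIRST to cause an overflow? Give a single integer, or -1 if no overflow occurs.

Answer: 13

Derivation:
1. enqueue(86): size=1
2. enqueue(37): size=2
3. dequeue(): size=1
4. dequeue(): size=0
5. enqueue(77): size=1
6. enqueue(11): size=2
7. enqueue(7): size=3
8. enqueue(58): size=4
9. enqueue(79): size=5
10. enqueue(26): size=6
11. dequeue(): size=5
12. enqueue(1): size=6
13. enqueue(75): size=6=cap → OVERFLOW (fail)
14. enqueue(76): size=6=cap → OVERFLOW (fail)
15. enqueue(99): size=6=cap → OVERFLOW (fail)
16. dequeue(): size=5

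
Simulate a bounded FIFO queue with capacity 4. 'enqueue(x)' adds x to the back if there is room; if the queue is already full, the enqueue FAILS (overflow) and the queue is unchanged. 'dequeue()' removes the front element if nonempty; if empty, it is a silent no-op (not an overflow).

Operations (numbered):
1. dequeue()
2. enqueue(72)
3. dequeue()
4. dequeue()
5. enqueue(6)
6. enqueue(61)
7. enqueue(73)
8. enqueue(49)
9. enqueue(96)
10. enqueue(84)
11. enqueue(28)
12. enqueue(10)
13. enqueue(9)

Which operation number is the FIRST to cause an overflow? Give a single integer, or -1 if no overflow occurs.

Answer: 9

Derivation:
1. dequeue(): empty, no-op, size=0
2. enqueue(72): size=1
3. dequeue(): size=0
4. dequeue(): empty, no-op, size=0
5. enqueue(6): size=1
6. enqueue(61): size=2
7. enqueue(73): size=3
8. enqueue(49): size=4
9. enqueue(96): size=4=cap → OVERFLOW (fail)
10. enqueue(84): size=4=cap → OVERFLOW (fail)
11. enqueue(28): size=4=cap → OVERFLOW (fail)
12. enqueue(10): size=4=cap → OVERFLOW (fail)
13. enqueue(9): size=4=cap → OVERFLOW (fail)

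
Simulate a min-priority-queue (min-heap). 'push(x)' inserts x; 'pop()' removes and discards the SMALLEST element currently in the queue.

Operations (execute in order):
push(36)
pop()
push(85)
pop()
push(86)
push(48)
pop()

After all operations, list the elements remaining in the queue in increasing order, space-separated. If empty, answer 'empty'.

Answer: 86

Derivation:
push(36): heap contents = [36]
pop() → 36: heap contents = []
push(85): heap contents = [85]
pop() → 85: heap contents = []
push(86): heap contents = [86]
push(48): heap contents = [48, 86]
pop() → 48: heap contents = [86]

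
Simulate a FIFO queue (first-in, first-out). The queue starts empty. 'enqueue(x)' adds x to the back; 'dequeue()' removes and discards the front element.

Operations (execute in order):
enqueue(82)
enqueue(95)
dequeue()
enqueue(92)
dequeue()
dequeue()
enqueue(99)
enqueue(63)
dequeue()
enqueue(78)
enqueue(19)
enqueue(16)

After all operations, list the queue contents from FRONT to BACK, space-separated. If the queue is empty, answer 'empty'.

Answer: 63 78 19 16

Derivation:
enqueue(82): [82]
enqueue(95): [82, 95]
dequeue(): [95]
enqueue(92): [95, 92]
dequeue(): [92]
dequeue(): []
enqueue(99): [99]
enqueue(63): [99, 63]
dequeue(): [63]
enqueue(78): [63, 78]
enqueue(19): [63, 78, 19]
enqueue(16): [63, 78, 19, 16]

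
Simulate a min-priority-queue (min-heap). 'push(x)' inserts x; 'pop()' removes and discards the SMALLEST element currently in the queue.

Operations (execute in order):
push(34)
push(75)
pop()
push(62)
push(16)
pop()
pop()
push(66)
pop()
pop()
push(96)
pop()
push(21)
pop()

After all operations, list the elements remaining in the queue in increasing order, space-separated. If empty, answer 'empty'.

push(34): heap contents = [34]
push(75): heap contents = [34, 75]
pop() → 34: heap contents = [75]
push(62): heap contents = [62, 75]
push(16): heap contents = [16, 62, 75]
pop() → 16: heap contents = [62, 75]
pop() → 62: heap contents = [75]
push(66): heap contents = [66, 75]
pop() → 66: heap contents = [75]
pop() → 75: heap contents = []
push(96): heap contents = [96]
pop() → 96: heap contents = []
push(21): heap contents = [21]
pop() → 21: heap contents = []

Answer: empty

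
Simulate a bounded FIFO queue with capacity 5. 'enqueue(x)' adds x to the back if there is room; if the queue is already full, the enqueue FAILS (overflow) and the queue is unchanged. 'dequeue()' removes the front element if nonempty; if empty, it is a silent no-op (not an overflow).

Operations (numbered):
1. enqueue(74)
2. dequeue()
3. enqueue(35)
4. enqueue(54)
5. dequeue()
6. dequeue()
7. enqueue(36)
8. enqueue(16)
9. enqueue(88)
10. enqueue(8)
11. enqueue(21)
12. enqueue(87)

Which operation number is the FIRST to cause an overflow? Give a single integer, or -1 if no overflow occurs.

Answer: 12

Derivation:
1. enqueue(74): size=1
2. dequeue(): size=0
3. enqueue(35): size=1
4. enqueue(54): size=2
5. dequeue(): size=1
6. dequeue(): size=0
7. enqueue(36): size=1
8. enqueue(16): size=2
9. enqueue(88): size=3
10. enqueue(8): size=4
11. enqueue(21): size=5
12. enqueue(87): size=5=cap → OVERFLOW (fail)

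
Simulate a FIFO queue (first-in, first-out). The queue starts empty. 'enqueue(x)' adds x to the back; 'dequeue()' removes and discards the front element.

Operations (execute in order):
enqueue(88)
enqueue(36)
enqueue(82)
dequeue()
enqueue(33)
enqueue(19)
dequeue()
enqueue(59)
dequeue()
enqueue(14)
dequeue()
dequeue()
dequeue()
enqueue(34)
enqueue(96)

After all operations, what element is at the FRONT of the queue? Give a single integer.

enqueue(88): queue = [88]
enqueue(36): queue = [88, 36]
enqueue(82): queue = [88, 36, 82]
dequeue(): queue = [36, 82]
enqueue(33): queue = [36, 82, 33]
enqueue(19): queue = [36, 82, 33, 19]
dequeue(): queue = [82, 33, 19]
enqueue(59): queue = [82, 33, 19, 59]
dequeue(): queue = [33, 19, 59]
enqueue(14): queue = [33, 19, 59, 14]
dequeue(): queue = [19, 59, 14]
dequeue(): queue = [59, 14]
dequeue(): queue = [14]
enqueue(34): queue = [14, 34]
enqueue(96): queue = [14, 34, 96]

Answer: 14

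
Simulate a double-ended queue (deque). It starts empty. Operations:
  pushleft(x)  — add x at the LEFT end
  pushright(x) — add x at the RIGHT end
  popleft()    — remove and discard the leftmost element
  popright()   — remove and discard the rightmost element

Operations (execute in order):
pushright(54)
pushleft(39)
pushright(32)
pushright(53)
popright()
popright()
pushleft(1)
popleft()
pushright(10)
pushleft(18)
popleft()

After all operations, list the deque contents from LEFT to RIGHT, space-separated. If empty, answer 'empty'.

pushright(54): [54]
pushleft(39): [39, 54]
pushright(32): [39, 54, 32]
pushright(53): [39, 54, 32, 53]
popright(): [39, 54, 32]
popright(): [39, 54]
pushleft(1): [1, 39, 54]
popleft(): [39, 54]
pushright(10): [39, 54, 10]
pushleft(18): [18, 39, 54, 10]
popleft(): [39, 54, 10]

Answer: 39 54 10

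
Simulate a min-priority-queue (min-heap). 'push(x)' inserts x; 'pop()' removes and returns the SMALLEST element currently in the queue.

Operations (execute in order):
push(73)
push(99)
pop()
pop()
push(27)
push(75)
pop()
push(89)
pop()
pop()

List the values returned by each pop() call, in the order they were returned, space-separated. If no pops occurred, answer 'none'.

Answer: 73 99 27 75 89

Derivation:
push(73): heap contents = [73]
push(99): heap contents = [73, 99]
pop() → 73: heap contents = [99]
pop() → 99: heap contents = []
push(27): heap contents = [27]
push(75): heap contents = [27, 75]
pop() → 27: heap contents = [75]
push(89): heap contents = [75, 89]
pop() → 75: heap contents = [89]
pop() → 89: heap contents = []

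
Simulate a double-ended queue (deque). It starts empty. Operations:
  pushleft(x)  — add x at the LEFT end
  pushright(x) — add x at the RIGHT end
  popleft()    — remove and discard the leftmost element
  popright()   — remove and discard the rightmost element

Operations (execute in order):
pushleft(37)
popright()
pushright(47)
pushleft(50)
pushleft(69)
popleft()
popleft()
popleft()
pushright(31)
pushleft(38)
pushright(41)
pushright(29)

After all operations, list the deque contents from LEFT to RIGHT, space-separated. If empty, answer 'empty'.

pushleft(37): [37]
popright(): []
pushright(47): [47]
pushleft(50): [50, 47]
pushleft(69): [69, 50, 47]
popleft(): [50, 47]
popleft(): [47]
popleft(): []
pushright(31): [31]
pushleft(38): [38, 31]
pushright(41): [38, 31, 41]
pushright(29): [38, 31, 41, 29]

Answer: 38 31 41 29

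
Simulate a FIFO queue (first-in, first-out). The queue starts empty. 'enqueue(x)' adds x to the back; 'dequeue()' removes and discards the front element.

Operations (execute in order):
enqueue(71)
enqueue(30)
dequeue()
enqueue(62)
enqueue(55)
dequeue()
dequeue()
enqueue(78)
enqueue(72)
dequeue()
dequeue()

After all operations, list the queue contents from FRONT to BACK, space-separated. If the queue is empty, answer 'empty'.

Answer: 72

Derivation:
enqueue(71): [71]
enqueue(30): [71, 30]
dequeue(): [30]
enqueue(62): [30, 62]
enqueue(55): [30, 62, 55]
dequeue(): [62, 55]
dequeue(): [55]
enqueue(78): [55, 78]
enqueue(72): [55, 78, 72]
dequeue(): [78, 72]
dequeue(): [72]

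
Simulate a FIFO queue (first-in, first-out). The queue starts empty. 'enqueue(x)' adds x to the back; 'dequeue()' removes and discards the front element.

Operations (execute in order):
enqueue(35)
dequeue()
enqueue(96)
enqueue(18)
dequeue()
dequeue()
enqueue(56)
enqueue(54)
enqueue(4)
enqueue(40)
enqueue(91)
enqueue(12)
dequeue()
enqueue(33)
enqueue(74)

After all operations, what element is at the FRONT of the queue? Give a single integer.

enqueue(35): queue = [35]
dequeue(): queue = []
enqueue(96): queue = [96]
enqueue(18): queue = [96, 18]
dequeue(): queue = [18]
dequeue(): queue = []
enqueue(56): queue = [56]
enqueue(54): queue = [56, 54]
enqueue(4): queue = [56, 54, 4]
enqueue(40): queue = [56, 54, 4, 40]
enqueue(91): queue = [56, 54, 4, 40, 91]
enqueue(12): queue = [56, 54, 4, 40, 91, 12]
dequeue(): queue = [54, 4, 40, 91, 12]
enqueue(33): queue = [54, 4, 40, 91, 12, 33]
enqueue(74): queue = [54, 4, 40, 91, 12, 33, 74]

Answer: 54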